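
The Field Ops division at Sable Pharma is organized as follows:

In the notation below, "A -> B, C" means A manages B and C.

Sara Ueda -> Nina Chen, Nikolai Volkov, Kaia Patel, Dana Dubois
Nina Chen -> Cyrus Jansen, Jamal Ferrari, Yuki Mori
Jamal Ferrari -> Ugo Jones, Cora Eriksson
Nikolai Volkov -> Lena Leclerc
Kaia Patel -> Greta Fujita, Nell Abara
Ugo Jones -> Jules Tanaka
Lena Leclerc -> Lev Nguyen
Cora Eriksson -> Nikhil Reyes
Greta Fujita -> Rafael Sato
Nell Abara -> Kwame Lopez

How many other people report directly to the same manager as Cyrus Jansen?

2

Cyrus Jansen reports to Nina Chen. Nina Chen's other direct reports are Jamal Ferrari, Yuki Mori — 2 peers.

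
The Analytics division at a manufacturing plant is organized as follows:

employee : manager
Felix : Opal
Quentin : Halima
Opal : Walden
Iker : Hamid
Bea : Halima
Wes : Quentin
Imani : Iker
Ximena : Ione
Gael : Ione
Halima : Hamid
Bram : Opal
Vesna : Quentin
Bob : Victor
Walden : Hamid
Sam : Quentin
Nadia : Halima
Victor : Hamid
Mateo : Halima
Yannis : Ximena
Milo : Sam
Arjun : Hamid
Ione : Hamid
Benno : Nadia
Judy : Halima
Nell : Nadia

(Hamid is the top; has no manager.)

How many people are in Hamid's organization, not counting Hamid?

25

Hamid directly manages Halima, Ione, Walden, Iker, Victor, Arjun. Under Halima: Bea, Mateo, Judy, Nadia, Benno, Nell, Quentin, Vesna, Wes, Sam, Milo (11). Under Ione: Gael, Ximena, Yannis (3). Under Walden: Opal, Bram, Felix (3). Under Iker: Imani (1). Under Victor: Bob (1). Arjun has no reports. So Hamid's organization is 6 direct reports plus everyone under them: 12 + 4 + 4 + 2 + 2 + 1 = 25.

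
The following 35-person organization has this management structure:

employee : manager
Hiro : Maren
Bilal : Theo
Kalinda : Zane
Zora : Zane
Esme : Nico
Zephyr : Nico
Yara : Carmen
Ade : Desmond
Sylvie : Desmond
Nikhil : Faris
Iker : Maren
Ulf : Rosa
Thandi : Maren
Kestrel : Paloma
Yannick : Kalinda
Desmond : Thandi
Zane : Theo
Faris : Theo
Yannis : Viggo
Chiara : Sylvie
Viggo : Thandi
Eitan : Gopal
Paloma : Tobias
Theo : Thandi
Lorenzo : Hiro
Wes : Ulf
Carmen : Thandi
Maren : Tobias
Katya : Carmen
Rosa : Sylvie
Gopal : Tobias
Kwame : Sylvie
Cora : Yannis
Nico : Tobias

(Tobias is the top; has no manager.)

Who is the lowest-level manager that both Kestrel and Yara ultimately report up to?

Kestrel's chain of managers is Paloma, Tobias. Yara's chain of managers is Carmen, Thandi, Maren, Tobias. The first manager that appears in both chains is Tobias.

Tobias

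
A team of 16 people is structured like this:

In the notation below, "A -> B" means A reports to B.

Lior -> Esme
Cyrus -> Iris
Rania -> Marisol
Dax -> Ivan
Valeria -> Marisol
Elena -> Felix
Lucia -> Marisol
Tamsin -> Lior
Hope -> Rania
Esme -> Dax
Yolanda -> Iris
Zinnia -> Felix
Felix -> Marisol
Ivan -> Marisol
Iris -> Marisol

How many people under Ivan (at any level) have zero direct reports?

The only person in Ivan's organization with no one reporting to them is Tamsin. That is 1.

1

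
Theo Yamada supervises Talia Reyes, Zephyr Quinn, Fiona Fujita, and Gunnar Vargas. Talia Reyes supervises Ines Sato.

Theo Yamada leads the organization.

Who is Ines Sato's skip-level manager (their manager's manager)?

Theo Yamada

Ines Sato reports to Talia Reyes, and Talia Reyes reports to Theo Yamada. So Ines Sato's skip-level manager is Theo Yamada.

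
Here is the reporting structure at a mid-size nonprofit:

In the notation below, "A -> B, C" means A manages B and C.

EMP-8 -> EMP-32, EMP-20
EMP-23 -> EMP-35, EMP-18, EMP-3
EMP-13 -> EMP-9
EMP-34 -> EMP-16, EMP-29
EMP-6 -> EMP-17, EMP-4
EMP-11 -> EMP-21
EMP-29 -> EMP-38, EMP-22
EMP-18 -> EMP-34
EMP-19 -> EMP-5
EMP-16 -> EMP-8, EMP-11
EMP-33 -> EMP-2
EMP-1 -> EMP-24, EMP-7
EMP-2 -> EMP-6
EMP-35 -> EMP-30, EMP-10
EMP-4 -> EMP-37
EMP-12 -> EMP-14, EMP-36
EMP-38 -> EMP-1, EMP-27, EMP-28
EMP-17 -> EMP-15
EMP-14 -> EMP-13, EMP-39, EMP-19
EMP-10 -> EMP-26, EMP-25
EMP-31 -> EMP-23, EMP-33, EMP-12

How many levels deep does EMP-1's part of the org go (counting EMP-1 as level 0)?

1

The longest chain under EMP-1 runs EMP-1 → EMP-7, which is 1 level below EMP-1.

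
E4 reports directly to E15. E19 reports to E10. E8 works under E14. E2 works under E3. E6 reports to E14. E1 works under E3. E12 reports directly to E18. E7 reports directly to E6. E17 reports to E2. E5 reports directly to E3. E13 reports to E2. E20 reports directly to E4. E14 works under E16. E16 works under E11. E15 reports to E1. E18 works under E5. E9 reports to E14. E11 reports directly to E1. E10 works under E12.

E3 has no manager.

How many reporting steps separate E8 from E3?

5

Chain from E8 up to E3: E8 → E14 → E16 → E11 → E1 → E3. That is 5 steps up, so E8 is 5 levels below E3.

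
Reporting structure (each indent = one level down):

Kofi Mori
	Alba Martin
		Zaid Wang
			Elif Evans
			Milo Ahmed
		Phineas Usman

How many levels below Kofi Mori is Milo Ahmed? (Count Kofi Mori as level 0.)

Chain from Milo Ahmed up to Kofi Mori: Milo Ahmed → Zaid Wang → Alba Martin → Kofi Mori. That is 3 steps up, so Milo Ahmed is 3 levels below Kofi Mori.

3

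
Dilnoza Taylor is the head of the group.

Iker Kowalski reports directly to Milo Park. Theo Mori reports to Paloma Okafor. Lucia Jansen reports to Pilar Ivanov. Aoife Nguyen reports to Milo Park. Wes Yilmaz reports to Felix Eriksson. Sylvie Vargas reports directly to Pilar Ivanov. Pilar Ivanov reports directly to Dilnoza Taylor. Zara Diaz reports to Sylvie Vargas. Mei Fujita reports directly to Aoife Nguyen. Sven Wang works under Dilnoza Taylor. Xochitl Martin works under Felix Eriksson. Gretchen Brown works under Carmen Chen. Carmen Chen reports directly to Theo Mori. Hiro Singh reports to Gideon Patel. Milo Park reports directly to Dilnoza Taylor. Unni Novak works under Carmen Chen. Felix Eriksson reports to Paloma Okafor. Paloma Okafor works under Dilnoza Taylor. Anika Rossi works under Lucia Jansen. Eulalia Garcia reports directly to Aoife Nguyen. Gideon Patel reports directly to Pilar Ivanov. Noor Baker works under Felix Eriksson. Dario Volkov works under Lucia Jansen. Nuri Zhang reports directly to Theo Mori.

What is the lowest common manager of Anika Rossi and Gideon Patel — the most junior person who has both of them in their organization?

Pilar Ivanov

Anika Rossi's chain of managers is Lucia Jansen, Pilar Ivanov, Dilnoza Taylor. Gideon Patel's chain of managers is Pilar Ivanov, Dilnoza Taylor. The first manager that appears in both chains is Pilar Ivanov.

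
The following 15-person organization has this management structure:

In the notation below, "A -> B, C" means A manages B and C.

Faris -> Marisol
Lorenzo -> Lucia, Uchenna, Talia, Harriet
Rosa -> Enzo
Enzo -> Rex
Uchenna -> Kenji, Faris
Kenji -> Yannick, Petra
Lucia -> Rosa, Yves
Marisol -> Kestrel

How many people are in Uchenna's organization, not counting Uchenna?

6

Uchenna directly manages Kenji, Faris. Under Kenji: Petra, Yannick (2). Under Faris: Marisol, Kestrel (2). So Uchenna's organization is 2 direct reports plus everyone under them: 3 + 3 = 6.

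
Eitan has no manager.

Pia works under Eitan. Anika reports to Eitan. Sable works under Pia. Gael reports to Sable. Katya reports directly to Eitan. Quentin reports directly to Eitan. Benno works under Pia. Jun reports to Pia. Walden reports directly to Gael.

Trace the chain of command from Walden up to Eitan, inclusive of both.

Walden -> Gael -> Sable -> Pia -> Eitan

Walden reports to Gael. Gael reports to Sable. Sable reports to Pia. Pia reports to Eitan. Eitan is at the top.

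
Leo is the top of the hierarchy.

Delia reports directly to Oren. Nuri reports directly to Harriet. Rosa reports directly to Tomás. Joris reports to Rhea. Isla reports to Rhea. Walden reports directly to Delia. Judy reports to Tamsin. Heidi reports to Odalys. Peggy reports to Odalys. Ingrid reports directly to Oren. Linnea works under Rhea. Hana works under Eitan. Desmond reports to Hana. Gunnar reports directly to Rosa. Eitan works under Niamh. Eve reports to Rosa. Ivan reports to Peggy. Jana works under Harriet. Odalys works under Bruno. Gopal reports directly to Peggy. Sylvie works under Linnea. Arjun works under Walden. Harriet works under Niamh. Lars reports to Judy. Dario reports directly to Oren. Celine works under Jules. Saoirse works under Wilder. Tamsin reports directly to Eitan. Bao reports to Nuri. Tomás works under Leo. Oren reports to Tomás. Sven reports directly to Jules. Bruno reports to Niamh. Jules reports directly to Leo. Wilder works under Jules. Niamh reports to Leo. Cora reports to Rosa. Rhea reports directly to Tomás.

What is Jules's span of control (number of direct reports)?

Jules directly manages Celine, Wilder, Sven. That is 3 direct reports.

3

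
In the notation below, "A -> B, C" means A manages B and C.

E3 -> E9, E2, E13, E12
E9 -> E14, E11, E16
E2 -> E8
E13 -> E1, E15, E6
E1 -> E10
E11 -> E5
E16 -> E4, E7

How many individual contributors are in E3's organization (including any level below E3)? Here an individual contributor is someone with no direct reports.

9

The people in E3's organization with no one reporting to them are E12, E6, E15, E10, E8, E7, E4, E5, E14. That is 9.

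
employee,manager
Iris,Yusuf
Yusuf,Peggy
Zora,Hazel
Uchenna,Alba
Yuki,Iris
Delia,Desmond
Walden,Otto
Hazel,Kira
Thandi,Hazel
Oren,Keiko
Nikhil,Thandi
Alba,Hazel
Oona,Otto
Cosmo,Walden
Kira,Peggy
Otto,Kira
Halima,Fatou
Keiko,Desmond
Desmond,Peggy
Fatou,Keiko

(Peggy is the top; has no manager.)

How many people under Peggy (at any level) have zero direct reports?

9

The people in Peggy's organization with no one reporting to them are Yuki, Oona, Cosmo, Zora, Nikhil, Uchenna, Delia, Oren, Halima. That is 9.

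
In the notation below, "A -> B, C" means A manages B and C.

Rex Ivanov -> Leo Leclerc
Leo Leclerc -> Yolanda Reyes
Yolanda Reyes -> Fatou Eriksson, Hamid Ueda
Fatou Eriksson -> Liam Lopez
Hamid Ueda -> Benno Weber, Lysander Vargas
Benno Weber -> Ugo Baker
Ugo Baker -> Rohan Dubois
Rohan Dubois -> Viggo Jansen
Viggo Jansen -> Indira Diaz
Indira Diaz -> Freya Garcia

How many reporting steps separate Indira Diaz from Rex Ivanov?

Chain from Indira Diaz up to Rex Ivanov: Indira Diaz → Viggo Jansen → Rohan Dubois → Ugo Baker → Benno Weber → Hamid Ueda → Yolanda Reyes → Leo Leclerc → Rex Ivanov. That is 8 steps up, so Indira Diaz is 8 levels below Rex Ivanov.

8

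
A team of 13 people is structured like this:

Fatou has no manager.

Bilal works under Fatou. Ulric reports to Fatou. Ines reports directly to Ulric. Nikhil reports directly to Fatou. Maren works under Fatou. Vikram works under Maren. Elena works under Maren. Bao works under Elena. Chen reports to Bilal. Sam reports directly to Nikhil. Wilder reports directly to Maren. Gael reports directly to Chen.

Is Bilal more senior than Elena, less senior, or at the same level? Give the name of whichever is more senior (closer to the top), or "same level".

Bilal

Bilal is 1 level below Fatou; Elena is 2. Bilal is higher.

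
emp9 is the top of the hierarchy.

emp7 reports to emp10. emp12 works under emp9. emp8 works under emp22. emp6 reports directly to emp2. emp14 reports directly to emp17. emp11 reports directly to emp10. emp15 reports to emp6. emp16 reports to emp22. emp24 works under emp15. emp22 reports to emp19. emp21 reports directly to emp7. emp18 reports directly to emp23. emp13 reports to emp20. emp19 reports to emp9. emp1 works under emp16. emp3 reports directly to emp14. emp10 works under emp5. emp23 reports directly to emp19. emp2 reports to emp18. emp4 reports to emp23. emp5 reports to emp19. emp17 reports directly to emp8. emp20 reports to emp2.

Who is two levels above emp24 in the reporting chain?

emp6

emp24 reports to emp15, and emp15 reports to emp6. So emp24's skip-level manager is emp6.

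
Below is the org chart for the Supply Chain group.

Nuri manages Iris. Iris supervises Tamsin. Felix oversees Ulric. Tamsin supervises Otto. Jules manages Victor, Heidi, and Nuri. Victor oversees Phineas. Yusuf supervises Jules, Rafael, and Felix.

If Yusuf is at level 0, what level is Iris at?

Chain from Iris up to Yusuf: Iris → Nuri → Jules → Yusuf. That is 3 steps up, so Iris is 3 levels below Yusuf.

3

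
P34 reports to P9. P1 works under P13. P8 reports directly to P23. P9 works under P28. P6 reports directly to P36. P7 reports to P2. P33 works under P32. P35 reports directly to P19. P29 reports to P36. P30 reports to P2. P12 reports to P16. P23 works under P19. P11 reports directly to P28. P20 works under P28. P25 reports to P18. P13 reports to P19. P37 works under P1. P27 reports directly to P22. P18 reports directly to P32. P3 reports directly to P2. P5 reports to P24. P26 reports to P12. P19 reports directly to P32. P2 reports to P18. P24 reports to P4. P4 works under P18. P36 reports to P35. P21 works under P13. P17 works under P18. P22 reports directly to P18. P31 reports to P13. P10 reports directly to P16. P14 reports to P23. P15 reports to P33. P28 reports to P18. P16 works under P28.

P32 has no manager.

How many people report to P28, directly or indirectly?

P28 directly manages P16, P20, P9, P11. Under P16: P12, P26, P10 (3). P20 has no reports. Under P9: P34 (1). P11 has no reports. So P28's organization is 4 direct reports plus everyone under them: 4 + 1 + 2 + 1 = 8.

8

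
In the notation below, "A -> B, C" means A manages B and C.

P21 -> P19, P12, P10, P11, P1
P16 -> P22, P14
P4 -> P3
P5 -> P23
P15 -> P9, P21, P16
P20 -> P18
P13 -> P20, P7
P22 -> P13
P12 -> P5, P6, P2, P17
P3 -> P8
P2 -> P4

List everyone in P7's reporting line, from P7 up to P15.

P7 -> P13 -> P22 -> P16 -> P15

P7 reports to P13. P13 reports to P22. P22 reports to P16. P16 reports to P15. P15 is at the top.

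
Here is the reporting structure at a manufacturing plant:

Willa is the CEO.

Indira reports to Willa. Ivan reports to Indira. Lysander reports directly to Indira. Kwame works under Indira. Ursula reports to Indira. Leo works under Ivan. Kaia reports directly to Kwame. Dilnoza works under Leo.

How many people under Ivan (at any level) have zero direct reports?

The only person in Ivan's organization with no one reporting to them is Dilnoza. That is 1.

1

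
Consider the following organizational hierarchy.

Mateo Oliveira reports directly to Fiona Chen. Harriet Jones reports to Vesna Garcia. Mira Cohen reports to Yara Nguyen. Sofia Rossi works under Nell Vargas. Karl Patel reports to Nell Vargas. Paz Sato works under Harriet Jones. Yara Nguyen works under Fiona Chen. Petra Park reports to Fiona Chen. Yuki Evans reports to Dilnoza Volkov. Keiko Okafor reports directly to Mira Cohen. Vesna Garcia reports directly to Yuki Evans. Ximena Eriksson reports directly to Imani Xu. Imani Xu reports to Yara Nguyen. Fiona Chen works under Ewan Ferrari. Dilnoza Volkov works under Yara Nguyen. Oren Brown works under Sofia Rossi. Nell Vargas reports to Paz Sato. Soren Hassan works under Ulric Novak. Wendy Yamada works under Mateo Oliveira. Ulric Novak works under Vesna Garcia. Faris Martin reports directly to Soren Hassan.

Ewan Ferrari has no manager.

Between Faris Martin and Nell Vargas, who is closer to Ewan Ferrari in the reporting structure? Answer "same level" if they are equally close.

Both Faris Martin and Nell Vargas are 8 levels below Ewan Ferrari.

same level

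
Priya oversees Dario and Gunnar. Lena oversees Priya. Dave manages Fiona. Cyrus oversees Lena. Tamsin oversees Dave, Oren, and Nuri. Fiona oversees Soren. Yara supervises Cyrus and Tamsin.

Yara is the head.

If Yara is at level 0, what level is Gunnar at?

Chain from Gunnar up to Yara: Gunnar → Priya → Lena → Cyrus → Yara. That is 4 steps up, so Gunnar is 4 levels below Yara.

4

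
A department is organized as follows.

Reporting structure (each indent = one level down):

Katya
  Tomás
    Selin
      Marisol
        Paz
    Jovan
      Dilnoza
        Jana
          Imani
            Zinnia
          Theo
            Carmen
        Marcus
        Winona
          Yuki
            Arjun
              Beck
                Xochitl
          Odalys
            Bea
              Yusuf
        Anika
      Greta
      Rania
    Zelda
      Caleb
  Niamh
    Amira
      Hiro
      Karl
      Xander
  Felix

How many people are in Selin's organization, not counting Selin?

2

Selin directly manages Marisol. Under Marisol: Paz (1). That's 2 in total.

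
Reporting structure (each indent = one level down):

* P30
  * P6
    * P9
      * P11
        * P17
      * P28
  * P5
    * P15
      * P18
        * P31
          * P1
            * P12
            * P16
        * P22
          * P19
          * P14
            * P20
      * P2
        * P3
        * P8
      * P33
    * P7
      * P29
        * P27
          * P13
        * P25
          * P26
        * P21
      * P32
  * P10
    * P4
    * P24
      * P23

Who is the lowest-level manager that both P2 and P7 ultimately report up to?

P5

P2's chain of managers is P15, P5, P30. P7's chain of managers is P5, P30. The first manager that appears in both chains is P5.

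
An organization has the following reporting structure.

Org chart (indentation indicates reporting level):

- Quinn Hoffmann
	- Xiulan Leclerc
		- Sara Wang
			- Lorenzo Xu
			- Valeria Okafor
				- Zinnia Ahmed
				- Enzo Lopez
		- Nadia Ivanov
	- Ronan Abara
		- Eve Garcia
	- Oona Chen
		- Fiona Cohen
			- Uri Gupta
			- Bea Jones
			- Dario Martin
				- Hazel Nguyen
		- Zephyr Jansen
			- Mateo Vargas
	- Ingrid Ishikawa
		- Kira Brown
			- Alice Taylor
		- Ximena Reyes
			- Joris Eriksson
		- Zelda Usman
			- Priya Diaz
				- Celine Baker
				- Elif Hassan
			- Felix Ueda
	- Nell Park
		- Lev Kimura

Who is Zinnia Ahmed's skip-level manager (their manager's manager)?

Zinnia Ahmed reports to Valeria Okafor, and Valeria Okafor reports to Sara Wang. So Zinnia Ahmed's skip-level manager is Sara Wang.

Sara Wang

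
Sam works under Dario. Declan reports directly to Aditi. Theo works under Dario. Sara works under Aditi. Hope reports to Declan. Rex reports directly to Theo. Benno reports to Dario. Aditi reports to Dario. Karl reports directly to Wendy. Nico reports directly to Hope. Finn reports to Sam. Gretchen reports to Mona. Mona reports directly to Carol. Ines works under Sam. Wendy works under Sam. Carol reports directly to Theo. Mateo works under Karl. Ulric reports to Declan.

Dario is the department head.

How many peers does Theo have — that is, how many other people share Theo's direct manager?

Theo reports to Dario. Dario's other direct reports are Sam, Aditi, Benno — 3 peers.

3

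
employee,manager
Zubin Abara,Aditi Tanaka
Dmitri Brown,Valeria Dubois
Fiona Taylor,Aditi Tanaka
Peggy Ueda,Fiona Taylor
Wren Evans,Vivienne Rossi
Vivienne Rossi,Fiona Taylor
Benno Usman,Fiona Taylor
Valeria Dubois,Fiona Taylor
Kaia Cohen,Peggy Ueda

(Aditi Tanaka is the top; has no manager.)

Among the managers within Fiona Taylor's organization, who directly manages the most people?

Direct-report counts within Fiona Taylor's organization: Fiona Taylor has 4; Vivienne Rossi has 1; Valeria Dubois has 1; Peggy Ueda has 1. The largest is 4, held by Fiona Taylor.

Fiona Taylor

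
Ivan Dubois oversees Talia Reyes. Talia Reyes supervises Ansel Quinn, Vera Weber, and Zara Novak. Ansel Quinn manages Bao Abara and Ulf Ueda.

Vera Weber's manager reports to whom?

Vera Weber reports to Talia Reyes, and Talia Reyes reports to Ivan Dubois. So Vera Weber's skip-level manager is Ivan Dubois.

Ivan Dubois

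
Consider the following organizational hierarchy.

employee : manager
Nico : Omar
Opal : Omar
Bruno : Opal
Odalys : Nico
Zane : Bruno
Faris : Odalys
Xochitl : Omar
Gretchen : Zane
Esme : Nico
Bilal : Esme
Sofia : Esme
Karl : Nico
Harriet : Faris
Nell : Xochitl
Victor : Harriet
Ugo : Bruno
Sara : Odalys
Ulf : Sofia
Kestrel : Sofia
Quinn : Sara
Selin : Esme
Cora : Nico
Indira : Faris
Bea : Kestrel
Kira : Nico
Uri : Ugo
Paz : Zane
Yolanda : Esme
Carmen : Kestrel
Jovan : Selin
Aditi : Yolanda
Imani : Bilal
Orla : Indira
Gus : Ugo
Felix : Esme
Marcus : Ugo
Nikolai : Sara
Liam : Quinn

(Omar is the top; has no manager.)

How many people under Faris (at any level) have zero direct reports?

The people in Faris's organization with no one reporting to them are Orla, Victor. That is 2.

2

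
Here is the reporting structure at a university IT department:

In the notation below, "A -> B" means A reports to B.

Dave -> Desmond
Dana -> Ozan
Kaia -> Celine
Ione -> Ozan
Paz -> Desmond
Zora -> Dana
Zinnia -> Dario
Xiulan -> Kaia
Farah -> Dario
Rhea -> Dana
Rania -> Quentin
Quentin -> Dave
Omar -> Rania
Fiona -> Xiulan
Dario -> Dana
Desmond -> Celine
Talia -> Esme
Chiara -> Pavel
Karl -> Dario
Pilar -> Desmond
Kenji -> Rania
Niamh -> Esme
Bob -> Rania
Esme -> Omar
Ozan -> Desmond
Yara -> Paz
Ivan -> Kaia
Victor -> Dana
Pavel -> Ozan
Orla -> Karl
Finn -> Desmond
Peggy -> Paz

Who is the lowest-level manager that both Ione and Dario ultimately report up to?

Ione's chain of managers is Ozan, Desmond, Celine. Dario's chain of managers is Dana, Ozan, Desmond, Celine. The first manager that appears in both chains is Ozan.

Ozan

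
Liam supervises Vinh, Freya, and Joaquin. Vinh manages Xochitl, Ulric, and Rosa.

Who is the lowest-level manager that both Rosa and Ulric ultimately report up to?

Vinh

Rosa's chain of managers is Vinh, Liam. Ulric's chain of managers is Vinh, Liam. The first manager that appears in both chains is Vinh.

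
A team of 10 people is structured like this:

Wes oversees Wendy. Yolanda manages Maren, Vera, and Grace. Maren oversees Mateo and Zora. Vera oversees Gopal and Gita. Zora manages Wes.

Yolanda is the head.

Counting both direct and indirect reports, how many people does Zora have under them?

Zora directly manages Wes. Under Wes: Wendy (1). That's 2 in total.

2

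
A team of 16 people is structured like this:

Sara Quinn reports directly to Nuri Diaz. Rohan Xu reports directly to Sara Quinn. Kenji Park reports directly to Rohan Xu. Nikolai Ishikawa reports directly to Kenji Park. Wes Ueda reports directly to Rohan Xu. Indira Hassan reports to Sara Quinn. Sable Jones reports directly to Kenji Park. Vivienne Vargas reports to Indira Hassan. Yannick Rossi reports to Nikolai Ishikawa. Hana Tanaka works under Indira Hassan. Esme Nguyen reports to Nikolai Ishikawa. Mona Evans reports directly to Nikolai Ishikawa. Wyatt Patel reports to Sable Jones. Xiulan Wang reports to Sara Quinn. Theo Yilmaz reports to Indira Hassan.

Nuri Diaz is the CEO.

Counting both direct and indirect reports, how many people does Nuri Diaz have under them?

15

Nuri Diaz directly manages Sara Quinn. Under Sara Quinn: Xiulan Wang, Indira Hassan, Theo Yilmaz, Hana Tanaka, Vivienne Vargas, Rohan Xu, Wes Ueda, Kenji Park, Sable Jones, Wyatt Patel, Nikolai Ishikawa, Mona Evans, Esme Nguyen, Yannick Rossi (14). That's 15 in total.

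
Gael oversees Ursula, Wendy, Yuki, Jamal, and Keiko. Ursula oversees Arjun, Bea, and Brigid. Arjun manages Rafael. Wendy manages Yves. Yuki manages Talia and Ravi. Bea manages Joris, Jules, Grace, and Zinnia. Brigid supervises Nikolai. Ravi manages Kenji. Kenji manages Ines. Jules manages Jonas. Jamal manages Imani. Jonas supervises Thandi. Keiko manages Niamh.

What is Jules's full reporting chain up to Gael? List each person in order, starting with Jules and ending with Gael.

Jules -> Bea -> Ursula -> Gael

Jules reports to Bea. Bea reports to Ursula. Ursula reports to Gael. Gael is at the top.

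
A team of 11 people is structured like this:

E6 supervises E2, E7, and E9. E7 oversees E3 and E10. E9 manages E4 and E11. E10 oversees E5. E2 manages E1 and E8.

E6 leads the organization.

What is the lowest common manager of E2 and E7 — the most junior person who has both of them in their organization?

E6

E2's chain of managers is E6. E7's chain of managers is E6. The first manager that appears in both chains is E6.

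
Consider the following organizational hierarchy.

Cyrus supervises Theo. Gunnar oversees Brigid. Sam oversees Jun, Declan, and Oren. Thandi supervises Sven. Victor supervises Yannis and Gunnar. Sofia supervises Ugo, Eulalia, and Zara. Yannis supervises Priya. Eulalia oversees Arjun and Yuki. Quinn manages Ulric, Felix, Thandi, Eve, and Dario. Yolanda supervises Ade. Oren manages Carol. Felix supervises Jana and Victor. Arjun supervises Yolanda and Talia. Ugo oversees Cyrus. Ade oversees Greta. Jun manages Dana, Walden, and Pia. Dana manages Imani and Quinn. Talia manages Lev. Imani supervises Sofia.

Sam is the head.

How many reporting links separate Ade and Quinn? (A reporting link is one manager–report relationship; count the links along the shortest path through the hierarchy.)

7

Ade is 6 levels below Dana, and Quinn is 1 level below Dana (their lowest common manager). The shortest path runs up from Ade to Dana and back down to Quinn: 6 + 1 = 7 links.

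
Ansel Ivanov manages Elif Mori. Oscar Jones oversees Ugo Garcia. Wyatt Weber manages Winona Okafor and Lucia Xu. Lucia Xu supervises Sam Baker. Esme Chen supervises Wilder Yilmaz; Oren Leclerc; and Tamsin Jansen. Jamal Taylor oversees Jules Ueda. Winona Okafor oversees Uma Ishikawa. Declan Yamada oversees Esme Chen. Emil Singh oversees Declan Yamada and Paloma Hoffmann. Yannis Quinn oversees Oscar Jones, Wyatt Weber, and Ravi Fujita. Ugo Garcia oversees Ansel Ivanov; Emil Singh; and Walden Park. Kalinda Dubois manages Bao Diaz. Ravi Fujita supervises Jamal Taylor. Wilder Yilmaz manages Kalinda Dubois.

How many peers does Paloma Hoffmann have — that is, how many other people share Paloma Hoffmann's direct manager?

1

Paloma Hoffmann reports to Emil Singh. Emil Singh's other direct reports are Declan Yamada — 1 peer.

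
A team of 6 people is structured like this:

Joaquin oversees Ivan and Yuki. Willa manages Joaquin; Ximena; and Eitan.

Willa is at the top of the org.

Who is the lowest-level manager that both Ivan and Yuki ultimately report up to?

Joaquin

Ivan's chain of managers is Joaquin, Willa. Yuki's chain of managers is Joaquin, Willa. The first manager that appears in both chains is Joaquin.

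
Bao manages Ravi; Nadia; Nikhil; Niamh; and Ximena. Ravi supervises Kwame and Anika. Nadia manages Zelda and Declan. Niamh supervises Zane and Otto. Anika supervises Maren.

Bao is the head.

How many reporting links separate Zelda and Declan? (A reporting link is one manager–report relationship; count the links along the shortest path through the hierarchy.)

2

Zelda is 1 level below Nadia, and Declan is 1 level below Nadia (their lowest common manager). The shortest path runs up from Zelda to Nadia and back down to Declan: 1 + 1 = 2 links.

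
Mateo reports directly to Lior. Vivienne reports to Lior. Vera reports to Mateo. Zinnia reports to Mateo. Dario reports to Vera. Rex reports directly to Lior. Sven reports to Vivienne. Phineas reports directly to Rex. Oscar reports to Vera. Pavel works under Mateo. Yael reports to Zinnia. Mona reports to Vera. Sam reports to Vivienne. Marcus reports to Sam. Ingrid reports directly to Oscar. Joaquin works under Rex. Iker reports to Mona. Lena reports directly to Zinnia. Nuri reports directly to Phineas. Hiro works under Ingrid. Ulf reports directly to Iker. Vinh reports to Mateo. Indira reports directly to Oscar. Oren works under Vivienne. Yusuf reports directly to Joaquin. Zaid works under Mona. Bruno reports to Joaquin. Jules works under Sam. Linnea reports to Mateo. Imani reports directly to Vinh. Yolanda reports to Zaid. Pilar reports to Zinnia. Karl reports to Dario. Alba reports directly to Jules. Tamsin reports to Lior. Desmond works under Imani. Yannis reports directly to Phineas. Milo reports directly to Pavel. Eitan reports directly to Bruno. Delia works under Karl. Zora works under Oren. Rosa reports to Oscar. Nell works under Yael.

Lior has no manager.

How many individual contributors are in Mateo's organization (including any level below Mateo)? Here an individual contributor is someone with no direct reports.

12

The people in Mateo's organization with no one reporting to them are Linnea, Desmond, Milo, Pilar, Lena, Nell, Yolanda, Ulf, Rosa, Indira, Hiro, Delia. That is 12.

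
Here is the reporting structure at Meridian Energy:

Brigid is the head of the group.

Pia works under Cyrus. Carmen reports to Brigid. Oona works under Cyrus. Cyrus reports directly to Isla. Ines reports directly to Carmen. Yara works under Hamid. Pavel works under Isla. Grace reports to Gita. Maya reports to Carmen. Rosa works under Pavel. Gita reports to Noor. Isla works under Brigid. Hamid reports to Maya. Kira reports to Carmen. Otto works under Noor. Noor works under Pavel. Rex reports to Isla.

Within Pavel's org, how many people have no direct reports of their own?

The people in Pavel's organization with no one reporting to them are Rosa, Otto, Grace. That is 3.

3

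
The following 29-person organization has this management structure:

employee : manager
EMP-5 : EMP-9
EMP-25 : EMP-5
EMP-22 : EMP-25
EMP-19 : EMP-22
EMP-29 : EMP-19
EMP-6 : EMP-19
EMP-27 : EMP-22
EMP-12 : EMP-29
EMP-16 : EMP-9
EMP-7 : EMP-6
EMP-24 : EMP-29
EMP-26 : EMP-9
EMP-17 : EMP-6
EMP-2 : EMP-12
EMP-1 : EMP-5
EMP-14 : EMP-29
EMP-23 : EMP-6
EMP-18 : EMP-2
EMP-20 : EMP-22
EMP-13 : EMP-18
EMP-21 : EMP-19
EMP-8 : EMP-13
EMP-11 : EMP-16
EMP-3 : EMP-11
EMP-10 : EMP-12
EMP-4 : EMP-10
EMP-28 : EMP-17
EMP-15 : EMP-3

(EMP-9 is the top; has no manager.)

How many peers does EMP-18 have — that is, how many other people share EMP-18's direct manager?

EMP-18 reports to EMP-2, and EMP-2 has no other direct reports. EMP-18 has 0 peers.

0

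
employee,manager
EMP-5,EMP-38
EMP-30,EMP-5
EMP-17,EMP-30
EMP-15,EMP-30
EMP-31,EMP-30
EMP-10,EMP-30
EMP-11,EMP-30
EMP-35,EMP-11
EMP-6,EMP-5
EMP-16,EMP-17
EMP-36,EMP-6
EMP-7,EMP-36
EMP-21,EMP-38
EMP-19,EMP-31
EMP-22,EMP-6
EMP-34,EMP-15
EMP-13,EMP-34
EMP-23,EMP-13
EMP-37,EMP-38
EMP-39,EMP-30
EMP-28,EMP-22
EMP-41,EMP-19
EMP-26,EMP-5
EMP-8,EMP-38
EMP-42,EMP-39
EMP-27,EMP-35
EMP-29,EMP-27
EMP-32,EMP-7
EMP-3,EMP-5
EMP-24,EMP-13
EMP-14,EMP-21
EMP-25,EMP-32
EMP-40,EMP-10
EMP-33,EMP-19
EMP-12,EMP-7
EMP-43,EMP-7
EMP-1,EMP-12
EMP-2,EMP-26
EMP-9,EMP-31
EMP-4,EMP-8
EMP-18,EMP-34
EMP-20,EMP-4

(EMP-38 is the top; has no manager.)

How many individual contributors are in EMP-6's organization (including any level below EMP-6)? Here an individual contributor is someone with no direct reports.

The people in EMP-6's organization with no one reporting to them are EMP-28, EMP-43, EMP-1, EMP-25. That is 4.

4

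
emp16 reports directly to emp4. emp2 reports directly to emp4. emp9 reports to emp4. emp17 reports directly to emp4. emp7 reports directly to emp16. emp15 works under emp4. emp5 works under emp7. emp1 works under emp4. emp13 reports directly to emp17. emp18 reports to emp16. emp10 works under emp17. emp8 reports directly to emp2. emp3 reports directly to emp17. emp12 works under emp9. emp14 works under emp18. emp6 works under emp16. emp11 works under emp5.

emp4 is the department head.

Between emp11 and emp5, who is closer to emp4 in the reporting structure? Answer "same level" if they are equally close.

emp5

emp11 is 4 levels below emp4; emp5 is 3. emp5 is higher.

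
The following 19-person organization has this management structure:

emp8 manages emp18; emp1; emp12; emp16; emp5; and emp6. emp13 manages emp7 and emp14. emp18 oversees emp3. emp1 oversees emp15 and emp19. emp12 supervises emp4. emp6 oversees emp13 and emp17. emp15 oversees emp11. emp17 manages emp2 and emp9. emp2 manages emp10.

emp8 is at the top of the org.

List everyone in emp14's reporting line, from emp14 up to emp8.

emp14 reports to emp13. emp13 reports to emp6. emp6 reports to emp8. emp8 is at the top.

emp14 -> emp13 -> emp6 -> emp8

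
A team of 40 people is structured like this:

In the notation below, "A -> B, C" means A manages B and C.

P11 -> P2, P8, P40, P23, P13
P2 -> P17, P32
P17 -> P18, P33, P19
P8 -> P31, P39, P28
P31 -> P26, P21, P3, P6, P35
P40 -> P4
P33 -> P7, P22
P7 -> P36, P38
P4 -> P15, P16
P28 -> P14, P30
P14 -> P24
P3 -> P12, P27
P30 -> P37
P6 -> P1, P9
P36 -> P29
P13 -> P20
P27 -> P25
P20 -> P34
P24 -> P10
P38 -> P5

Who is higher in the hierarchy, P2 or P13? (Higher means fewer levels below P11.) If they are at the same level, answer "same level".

same level

Both P2 and P13 are 1 level below P11.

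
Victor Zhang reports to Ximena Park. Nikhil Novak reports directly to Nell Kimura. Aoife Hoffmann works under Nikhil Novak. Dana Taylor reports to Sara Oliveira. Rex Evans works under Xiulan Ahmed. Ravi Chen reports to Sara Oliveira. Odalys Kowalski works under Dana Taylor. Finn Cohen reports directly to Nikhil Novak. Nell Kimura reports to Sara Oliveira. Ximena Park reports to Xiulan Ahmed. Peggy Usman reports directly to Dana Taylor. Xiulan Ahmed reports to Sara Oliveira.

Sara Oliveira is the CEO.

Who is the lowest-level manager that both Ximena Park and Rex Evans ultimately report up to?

Ximena Park's chain of managers is Xiulan Ahmed, Sara Oliveira. Rex Evans's chain of managers is Xiulan Ahmed, Sara Oliveira. The first manager that appears in both chains is Xiulan Ahmed.

Xiulan Ahmed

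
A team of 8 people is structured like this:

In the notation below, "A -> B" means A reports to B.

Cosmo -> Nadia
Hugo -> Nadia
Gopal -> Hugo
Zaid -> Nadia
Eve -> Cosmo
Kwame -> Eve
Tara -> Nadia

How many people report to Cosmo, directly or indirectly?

2

Cosmo directly manages Eve. Under Eve: Kwame (1). That's 2 in total.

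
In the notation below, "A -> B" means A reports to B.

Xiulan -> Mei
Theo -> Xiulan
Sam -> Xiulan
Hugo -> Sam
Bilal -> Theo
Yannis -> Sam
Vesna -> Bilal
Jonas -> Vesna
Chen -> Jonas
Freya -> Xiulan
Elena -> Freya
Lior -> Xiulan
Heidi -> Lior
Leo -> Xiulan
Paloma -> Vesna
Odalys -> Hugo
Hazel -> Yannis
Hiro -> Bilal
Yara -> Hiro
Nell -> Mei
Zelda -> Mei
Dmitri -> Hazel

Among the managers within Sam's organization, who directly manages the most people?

Direct-report counts within Sam's organization: Sam has 2; Yannis has 1; Hazel has 1; Hugo has 1. The largest is 2, held by Sam.

Sam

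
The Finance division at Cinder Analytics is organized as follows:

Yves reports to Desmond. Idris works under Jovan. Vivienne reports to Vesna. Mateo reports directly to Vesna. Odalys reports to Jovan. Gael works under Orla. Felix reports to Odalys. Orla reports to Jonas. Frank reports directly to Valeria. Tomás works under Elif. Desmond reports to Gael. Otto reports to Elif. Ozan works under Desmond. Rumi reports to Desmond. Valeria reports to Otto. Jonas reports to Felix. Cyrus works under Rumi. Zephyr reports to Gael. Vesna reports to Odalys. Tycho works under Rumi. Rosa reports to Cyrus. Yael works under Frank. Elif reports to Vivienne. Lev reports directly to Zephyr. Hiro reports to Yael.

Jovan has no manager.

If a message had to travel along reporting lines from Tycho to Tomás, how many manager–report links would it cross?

Tycho is 7 levels below Odalys, and Tomás is 4 levels below Odalys (their lowest common manager). The shortest path runs up from Tycho to Odalys and back down to Tomás: 7 + 4 = 11 links.

11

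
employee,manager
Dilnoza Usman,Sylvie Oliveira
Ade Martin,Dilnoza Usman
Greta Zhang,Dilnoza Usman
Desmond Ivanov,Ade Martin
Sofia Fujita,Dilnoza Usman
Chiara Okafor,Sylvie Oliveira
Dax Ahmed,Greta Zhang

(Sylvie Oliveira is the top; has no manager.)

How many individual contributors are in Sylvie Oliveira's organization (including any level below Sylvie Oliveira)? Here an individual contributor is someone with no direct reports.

The people in Sylvie Oliveira's organization with no one reporting to them are Chiara Okafor, Sofia Fujita, Dax Ahmed, Desmond Ivanov. That is 4.

4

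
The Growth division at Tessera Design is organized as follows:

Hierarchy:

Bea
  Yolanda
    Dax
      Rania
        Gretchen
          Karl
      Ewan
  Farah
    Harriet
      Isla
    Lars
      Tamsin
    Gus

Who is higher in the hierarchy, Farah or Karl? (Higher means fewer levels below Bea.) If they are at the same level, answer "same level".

Farah is 1 level below Bea; Karl is 5. Farah is higher.

Farah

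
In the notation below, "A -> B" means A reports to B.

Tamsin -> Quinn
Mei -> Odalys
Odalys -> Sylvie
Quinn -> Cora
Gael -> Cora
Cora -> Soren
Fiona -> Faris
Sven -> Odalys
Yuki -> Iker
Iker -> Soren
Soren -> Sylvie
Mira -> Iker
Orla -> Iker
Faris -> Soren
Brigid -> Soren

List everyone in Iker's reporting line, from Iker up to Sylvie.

Iker reports to Soren. Soren reports to Sylvie. Sylvie is at the top.

Iker -> Soren -> Sylvie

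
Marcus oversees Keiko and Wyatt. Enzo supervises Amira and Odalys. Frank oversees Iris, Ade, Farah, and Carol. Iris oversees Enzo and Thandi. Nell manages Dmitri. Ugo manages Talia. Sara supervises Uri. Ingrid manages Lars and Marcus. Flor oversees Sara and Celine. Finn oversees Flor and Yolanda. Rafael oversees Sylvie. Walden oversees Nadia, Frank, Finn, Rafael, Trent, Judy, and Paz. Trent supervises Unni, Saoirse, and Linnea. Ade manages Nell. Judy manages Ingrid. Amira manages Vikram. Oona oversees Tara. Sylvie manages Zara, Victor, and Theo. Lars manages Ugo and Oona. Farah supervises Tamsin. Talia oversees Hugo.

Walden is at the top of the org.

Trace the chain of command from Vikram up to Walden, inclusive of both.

Vikram reports to Amira. Amira reports to Enzo. Enzo reports to Iris. Iris reports to Frank. Frank reports to Walden. Walden is at the top.

Vikram -> Amira -> Enzo -> Iris -> Frank -> Walden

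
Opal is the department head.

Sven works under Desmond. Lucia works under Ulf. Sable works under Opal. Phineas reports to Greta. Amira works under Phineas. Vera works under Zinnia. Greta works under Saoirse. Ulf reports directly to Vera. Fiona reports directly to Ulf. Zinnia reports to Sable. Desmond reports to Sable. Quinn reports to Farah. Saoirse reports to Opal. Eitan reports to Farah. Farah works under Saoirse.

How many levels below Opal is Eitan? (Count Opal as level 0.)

Chain from Eitan up to Opal: Eitan → Farah → Saoirse → Opal. That is 3 steps up, so Eitan is 3 levels below Opal.

3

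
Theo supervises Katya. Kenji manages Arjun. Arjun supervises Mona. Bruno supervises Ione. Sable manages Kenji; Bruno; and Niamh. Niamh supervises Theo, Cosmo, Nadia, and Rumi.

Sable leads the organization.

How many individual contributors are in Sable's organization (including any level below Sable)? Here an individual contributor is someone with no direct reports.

The people in Sable's organization with no one reporting to them are Rumi, Nadia, Cosmo, Katya, Ione, Mona. That is 6.

6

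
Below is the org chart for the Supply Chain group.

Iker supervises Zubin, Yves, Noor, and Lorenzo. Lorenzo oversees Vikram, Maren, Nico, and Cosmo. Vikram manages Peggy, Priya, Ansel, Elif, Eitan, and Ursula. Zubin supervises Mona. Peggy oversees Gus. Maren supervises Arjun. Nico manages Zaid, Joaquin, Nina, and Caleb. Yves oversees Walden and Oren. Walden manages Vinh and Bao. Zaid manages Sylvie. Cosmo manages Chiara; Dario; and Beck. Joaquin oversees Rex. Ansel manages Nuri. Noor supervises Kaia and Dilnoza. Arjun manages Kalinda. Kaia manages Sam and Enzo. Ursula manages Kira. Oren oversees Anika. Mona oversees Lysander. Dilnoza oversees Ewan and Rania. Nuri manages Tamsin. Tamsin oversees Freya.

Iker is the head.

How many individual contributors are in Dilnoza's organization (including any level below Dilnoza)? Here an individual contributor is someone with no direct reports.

2

The people in Dilnoza's organization with no one reporting to them are Rania, Ewan. That is 2.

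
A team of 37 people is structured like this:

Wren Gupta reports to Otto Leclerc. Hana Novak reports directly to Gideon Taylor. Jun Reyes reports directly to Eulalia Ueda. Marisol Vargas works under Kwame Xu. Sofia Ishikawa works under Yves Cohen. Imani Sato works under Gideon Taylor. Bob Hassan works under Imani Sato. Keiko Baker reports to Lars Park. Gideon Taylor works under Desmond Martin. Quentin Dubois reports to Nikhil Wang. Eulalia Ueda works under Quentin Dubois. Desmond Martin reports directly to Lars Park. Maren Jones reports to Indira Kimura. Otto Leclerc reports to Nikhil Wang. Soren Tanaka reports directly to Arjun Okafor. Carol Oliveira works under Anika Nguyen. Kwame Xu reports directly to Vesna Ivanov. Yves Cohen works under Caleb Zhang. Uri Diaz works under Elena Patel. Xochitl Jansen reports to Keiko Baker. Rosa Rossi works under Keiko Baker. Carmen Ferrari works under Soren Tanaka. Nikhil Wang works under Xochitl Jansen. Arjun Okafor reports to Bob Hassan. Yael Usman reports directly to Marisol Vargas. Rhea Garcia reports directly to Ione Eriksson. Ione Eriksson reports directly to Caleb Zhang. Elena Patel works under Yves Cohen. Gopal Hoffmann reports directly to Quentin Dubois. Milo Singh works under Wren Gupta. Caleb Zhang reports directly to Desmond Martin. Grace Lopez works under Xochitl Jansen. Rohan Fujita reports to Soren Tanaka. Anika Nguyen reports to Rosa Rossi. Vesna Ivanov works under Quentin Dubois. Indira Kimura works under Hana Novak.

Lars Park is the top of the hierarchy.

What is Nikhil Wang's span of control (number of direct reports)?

Nikhil Wang directly manages Quentin Dubois, Otto Leclerc. That is 2 direct reports.

2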